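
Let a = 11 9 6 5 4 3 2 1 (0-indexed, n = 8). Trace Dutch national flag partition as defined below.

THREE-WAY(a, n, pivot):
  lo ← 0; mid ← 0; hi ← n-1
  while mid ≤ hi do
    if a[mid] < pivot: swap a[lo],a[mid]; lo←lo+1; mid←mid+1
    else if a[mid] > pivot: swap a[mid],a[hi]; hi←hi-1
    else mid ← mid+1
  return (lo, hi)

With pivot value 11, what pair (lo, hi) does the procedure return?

lo=0 mid=0 hi=7
11=11: mid=1
9<11: swap(0,1), lo=1 mid=2 ⇒ 9 11 6 5 4 3 2 1
6<11: swap(1,2), lo=2 mid=3 ⇒ 9 6 11 5 4 3 2 1
5<11: swap(2,3), lo=3 mid=4 ⇒ 9 6 5 11 4 3 2 1
4<11: swap(3,4), lo=4 mid=5 ⇒ 9 6 5 4 11 3 2 1
3<11: swap(4,5), lo=5 mid=6 ⇒ 9 6 5 4 3 11 2 1
2<11: swap(5,6), lo=6 mid=7 ⇒ 9 6 5 4 3 2 11 1
1<11: swap(6,7), lo=7 mid=8 ⇒ 9 6 5 4 3 2 1 11
done. lo=7 hi=7; a=9 6 5 4 3 2 1 11

(7, 7)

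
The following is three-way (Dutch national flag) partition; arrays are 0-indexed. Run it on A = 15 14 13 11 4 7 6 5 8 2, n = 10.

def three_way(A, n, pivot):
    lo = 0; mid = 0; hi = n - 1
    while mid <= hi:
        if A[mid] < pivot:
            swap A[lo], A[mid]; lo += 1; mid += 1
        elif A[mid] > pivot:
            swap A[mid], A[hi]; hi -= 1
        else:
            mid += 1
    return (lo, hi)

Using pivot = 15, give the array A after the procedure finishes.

pivot = 15; lo=0, mid=0, hi=9
A[mid]=15=15: mid=1
A[mid]=14<15: swap A[0],A[1]; lo=1,mid=2 → 14 15 13 11 4 7 6 5 8 2
A[mid]=13<15: swap A[1],A[2]; lo=2,mid=3 → 14 13 15 11 4 7 6 5 8 2
A[mid]=11<15: swap A[2],A[3]; lo=3,mid=4 → 14 13 11 15 4 7 6 5 8 2
A[mid]=4<15: swap A[3],A[4]; lo=4,mid=5 → 14 13 11 4 15 7 6 5 8 2
A[mid]=7<15: swap A[4],A[5]; lo=5,mid=6 → 14 13 11 4 7 15 6 5 8 2
A[mid]=6<15: swap A[5],A[6]; lo=6,mid=7 → 14 13 11 4 7 6 15 5 8 2
A[mid]=5<15: swap A[6],A[7]; lo=7,mid=8 → 14 13 11 4 7 6 5 15 8 2
A[mid]=8<15: swap A[7],A[8]; lo=8,mid=9 → 14 13 11 4 7 6 5 8 15 2
A[mid]=2<15: swap A[8],A[9]; lo=9,mid=10 → 14 13 11 4 7 6 5 8 2 15
end: lo=9, hi=9; A = 14 13 11 4 7 6 5 8 2 15

14 13 11 4 7 6 5 8 2 15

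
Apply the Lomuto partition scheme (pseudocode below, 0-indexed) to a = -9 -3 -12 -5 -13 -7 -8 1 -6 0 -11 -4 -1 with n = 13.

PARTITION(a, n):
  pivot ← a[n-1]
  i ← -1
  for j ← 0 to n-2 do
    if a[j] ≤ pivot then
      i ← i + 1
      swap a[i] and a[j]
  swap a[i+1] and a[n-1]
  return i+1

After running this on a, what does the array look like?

pivot = a[12] = -1; i = -1
j=0: a[0]=-9 ≤ -1 → i=0, swap a[0],a[0] (no change) → -9 -3 -12 -5 -13 -7 -8 1 -6 0 -11 -4 -1
j=1: a[1]=-3 ≤ -1 → i=1, swap a[1],a[1] (no change) → -9 -3 -12 -5 -13 -7 -8 1 -6 0 -11 -4 -1
j=2: a[2]=-12 ≤ -1 → i=2, swap a[2],a[2] (no change) → -9 -3 -12 -5 -13 -7 -8 1 -6 0 -11 -4 -1
j=3: a[3]=-5 ≤ -1 → i=3, swap a[3],a[3] (no change) → -9 -3 -12 -5 -13 -7 -8 1 -6 0 -11 -4 -1
j=4: a[4]=-13 ≤ -1 → i=4, swap a[4],a[4] (no change) → -9 -3 -12 -5 -13 -7 -8 1 -6 0 -11 -4 -1
j=5: a[5]=-7 ≤ -1 → i=5, swap a[5],a[5] (no change) → -9 -3 -12 -5 -13 -7 -8 1 -6 0 -11 -4 -1
j=6: a[6]=-8 ≤ -1 → i=6, swap a[6],a[6] (no change) → -9 -3 -12 -5 -13 -7 -8 1 -6 0 -11 -4 -1
j=7: a[7]=1 > -1 → no swap
j=8: a[8]=-6 ≤ -1 → i=7, swap a[7],a[8] → -9 -3 -12 -5 -13 -7 -8 -6 1 0 -11 -4 -1
j=9: a[9]=0 > -1 → no swap
j=10: a[10]=-11 ≤ -1 → i=8, swap a[8],a[10] → -9 -3 -12 -5 -13 -7 -8 -6 -11 0 1 -4 -1
j=11: a[11]=-4 ≤ -1 → i=9, swap a[9],a[11] → -9 -3 -12 -5 -13 -7 -8 -6 -11 -4 1 0 -1
final swap a[10],a[12] → -9 -3 -12 -5 -13 -7 -8 -6 -11 -4 -1 0 1; return 10

-9 -3 -12 -5 -13 -7 -8 -6 -11 -4 -1 0 1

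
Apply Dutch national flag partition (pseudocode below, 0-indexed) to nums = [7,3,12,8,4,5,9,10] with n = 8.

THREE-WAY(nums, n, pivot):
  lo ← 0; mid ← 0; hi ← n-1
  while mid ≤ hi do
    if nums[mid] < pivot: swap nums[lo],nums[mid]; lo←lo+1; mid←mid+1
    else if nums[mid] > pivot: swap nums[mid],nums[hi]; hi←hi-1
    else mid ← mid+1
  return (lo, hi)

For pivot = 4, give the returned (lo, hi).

lo=0 mid=0 hi=7
7>4: swap(0,7), hi=6 ⇒ [10,3,12,8,4,5,9,7]
10>4: swap(0,6), hi=5 ⇒ [9,3,12,8,4,5,10,7]
9>4: swap(0,5), hi=4 ⇒ [5,3,12,8,4,9,10,7]
5>4: swap(0,4), hi=3 ⇒ [4,3,12,8,5,9,10,7]
4=4: mid=1
3<4: swap(0,1), lo=1 mid=2 ⇒ [3,4,12,8,5,9,10,7]
12>4: swap(2,3), hi=2 ⇒ [3,4,8,12,5,9,10,7]
8>4: swap(2,2), hi=1 ⇒ [3,4,8,12,5,9,10,7]
done. lo=1 hi=1; nums=[3,4,8,12,5,9,10,7]

(1, 1)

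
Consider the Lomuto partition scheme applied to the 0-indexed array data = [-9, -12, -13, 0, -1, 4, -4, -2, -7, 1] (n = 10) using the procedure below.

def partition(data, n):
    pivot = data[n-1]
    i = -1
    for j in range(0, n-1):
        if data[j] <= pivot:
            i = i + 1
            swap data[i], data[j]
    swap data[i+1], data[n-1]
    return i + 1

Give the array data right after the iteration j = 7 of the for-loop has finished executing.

pivot = data[9] = 1; i = -1
j=0: data[0]=-9 ≤ 1 → i=0, swap data[0],data[0] (no change) → [-9, -12, -13, 0, -1, 4, -4, -2, -7, 1]
j=1: data[1]=-12 ≤ 1 → i=1, swap data[1],data[1] (no change) → [-9, -12, -13, 0, -1, 4, -4, -2, -7, 1]
j=2: data[2]=-13 ≤ 1 → i=2, swap data[2],data[2] (no change) → [-9, -12, -13, 0, -1, 4, -4, -2, -7, 1]
j=3: data[3]=0 ≤ 1 → i=3, swap data[3],data[3] (no change) → [-9, -12, -13, 0, -1, 4, -4, -2, -7, 1]
j=4: data[4]=-1 ≤ 1 → i=4, swap data[4],data[4] (no change) → [-9, -12, -13, 0, -1, 4, -4, -2, -7, 1]
j=5: data[5]=4 > 1 → no swap
j=6: data[6]=-4 ≤ 1 → i=5, swap data[5],data[6] → [-9, -12, -13, 0, -1, -4, 4, -2, -7, 1]
j=7: data[7]=-2 ≤ 1 → i=6, swap data[6],data[7] → [-9, -12, -13, 0, -1, -4, -2, 4, -7, 1]
(after j=7) data = [-9, -12, -13, 0, -1, -4, -2, 4, -7, 1]

[-9, -12, -13, 0, -1, -4, -2, 4, -7, 1]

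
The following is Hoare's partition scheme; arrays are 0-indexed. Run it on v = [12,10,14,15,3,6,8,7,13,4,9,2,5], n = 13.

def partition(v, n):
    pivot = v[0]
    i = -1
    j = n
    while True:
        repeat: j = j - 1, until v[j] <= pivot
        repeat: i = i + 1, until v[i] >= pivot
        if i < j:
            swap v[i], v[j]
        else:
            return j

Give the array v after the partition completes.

[5,10,2,9,3,6,8,7,4,13,15,14,12]

pivot=12
j stops at 12 (5), i stops at 0 (12); swap ⇒ [5,10,14,15,3,6,8,7,13,4,9,2,12]
j stops at 11 (2), i stops at 2 (14); swap ⇒ [5,10,2,15,3,6,8,7,13,4,9,14,12]
j stops at 10 (9), i stops at 3 (15); swap ⇒ [5,10,2,9,3,6,8,7,13,4,15,14,12]
j stops at 9 (4), i stops at 8 (13); swap ⇒ [5,10,2,9,3,6,8,7,4,13,15,14,12]
j stops at 8, i stops at 9; i≥j ⇒ return 8. v=[5,10,2,9,3,6,8,7,4,13,15,14,12]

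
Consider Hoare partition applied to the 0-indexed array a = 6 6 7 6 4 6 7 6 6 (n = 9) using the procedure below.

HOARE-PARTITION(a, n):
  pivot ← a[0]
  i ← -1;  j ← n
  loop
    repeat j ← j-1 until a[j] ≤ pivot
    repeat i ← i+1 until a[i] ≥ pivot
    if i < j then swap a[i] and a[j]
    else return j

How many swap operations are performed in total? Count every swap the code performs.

pivot = a[0] = 6; i = -1, j = 9
j→8 (a[8]=6≤6), i→0 (a[0]=6≥6); i<j, swap → 6 6 7 6 4 6 7 6 6
j→7 (a[7]=6≤6), i→1 (a[1]=6≥6); i<j, swap → 6 6 7 6 4 6 7 6 6
j→5 (a[5]=6≤6), i→2 (a[2]=7≥6); i<j, swap → 6 6 6 6 4 7 7 6 6
j→4 (a[4]=4≤6), i→3 (a[3]=6≥6); i<j, swap → 6 6 6 4 6 7 7 6 6
j→3, i→4; i≥j, return j=3. a = 6 6 6 4 6 7 7 6 6

4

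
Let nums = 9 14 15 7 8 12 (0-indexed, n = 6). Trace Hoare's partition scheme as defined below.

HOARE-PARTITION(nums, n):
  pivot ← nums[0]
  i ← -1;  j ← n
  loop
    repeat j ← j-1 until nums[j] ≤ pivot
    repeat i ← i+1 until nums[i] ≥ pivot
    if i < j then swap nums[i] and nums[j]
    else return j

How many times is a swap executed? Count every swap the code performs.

pivot=9
j stops at 4 (8), i stops at 0 (9); swap ⇒ 8 14 15 7 9 12
j stops at 3 (7), i stops at 1 (14); swap ⇒ 8 7 15 14 9 12
j stops at 1, i stops at 2; i≥j ⇒ return 1. nums=8 7 15 14 9 12

2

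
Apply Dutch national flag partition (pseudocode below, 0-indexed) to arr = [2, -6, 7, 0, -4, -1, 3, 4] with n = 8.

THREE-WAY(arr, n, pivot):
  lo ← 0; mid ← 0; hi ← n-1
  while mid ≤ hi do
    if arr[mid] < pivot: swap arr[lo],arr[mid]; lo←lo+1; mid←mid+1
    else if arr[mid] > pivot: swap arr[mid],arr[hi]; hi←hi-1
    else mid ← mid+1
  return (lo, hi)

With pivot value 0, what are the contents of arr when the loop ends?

[-1, -6, -4, 0, 7, 3, 4, 2]

pivot = 0; lo=0, mid=0, hi=7
arr[mid]=2>0: swap arr[0],arr[7]; hi=6 → [4, -6, 7, 0, -4, -1, 3, 2]
arr[mid]=4>0: swap arr[0],arr[6]; hi=5 → [3, -6, 7, 0, -4, -1, 4, 2]
arr[mid]=3>0: swap arr[0],arr[5]; hi=4 → [-1, -6, 7, 0, -4, 3, 4, 2]
arr[mid]=-1<0: swap arr[0],arr[0]; lo=1,mid=1 → [-1, -6, 7, 0, -4, 3, 4, 2]
arr[mid]=-6<0: swap arr[1],arr[1]; lo=2,mid=2 → [-1, -6, 7, 0, -4, 3, 4, 2]
arr[mid]=7>0: swap arr[2],arr[4]; hi=3 → [-1, -6, -4, 0, 7, 3, 4, 2]
arr[mid]=-4<0: swap arr[2],arr[2]; lo=3,mid=3 → [-1, -6, -4, 0, 7, 3, 4, 2]
arr[mid]=0=0: mid=4
end: lo=3, hi=3; arr = [-1, -6, -4, 0, 7, 3, 4, 2]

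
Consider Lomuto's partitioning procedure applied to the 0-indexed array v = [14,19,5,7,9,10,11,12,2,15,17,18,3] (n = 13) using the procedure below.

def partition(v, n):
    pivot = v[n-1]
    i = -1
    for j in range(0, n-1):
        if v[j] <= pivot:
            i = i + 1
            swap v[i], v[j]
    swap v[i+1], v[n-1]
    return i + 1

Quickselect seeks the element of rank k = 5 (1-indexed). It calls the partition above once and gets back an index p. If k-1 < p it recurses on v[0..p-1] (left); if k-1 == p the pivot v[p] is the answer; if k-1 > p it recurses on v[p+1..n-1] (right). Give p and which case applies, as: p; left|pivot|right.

pivot = v[12] = 3; i = -1
j=0: v[0]=14 > 3 → no swap
j=1: v[1]=19 > 3 → no swap
j=2: v[2]=5 > 3 → no swap
j=3: v[3]=7 > 3 → no swap
j=4: v[4]=9 > 3 → no swap
j=5: v[5]=10 > 3 → no swap
j=6: v[6]=11 > 3 → no swap
j=7: v[7]=12 > 3 → no swap
j=8: v[8]=2 ≤ 3 → i=0, swap v[0],v[8] → [2,19,5,7,9,10,11,12,14,15,17,18,3]
j=9: v[9]=15 > 3 → no swap
j=10: v[10]=17 > 3 → no swap
j=11: v[11]=18 > 3 → no swap
final swap v[1],v[12] → [2,3,5,7,9,10,11,12,14,15,17,18,19]; return 1
p = 1; k-1 = 4 > 1 ⇒ right

1; right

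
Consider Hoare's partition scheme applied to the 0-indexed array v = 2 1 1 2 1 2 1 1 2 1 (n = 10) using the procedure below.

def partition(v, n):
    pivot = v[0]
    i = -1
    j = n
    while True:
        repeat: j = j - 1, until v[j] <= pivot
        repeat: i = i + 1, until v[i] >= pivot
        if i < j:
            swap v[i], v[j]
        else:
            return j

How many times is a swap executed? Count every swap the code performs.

3

pivot=2
j stops at 9 (1), i stops at 0 (2); swap ⇒ 1 1 1 2 1 2 1 1 2 2
j stops at 8 (2), i stops at 3 (2); swap ⇒ 1 1 1 2 1 2 1 1 2 2
j stops at 7 (1), i stops at 5 (2); swap ⇒ 1 1 1 2 1 1 1 2 2 2
j stops at 6, i stops at 7; i≥j ⇒ return 6. v=1 1 1 2 1 1 1 2 2 2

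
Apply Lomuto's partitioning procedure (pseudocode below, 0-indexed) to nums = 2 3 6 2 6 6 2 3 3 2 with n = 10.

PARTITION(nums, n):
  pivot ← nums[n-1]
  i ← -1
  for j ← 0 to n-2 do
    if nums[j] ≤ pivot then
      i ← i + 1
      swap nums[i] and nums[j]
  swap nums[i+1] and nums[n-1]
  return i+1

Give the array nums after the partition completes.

pivot=2, i=-1
j=0: 2≤2, i=0, swap(0,0) ⇒ 2 3 6 2 6 6 2 3 3 2
j=1: 3>2, skip
j=2: 6>2, skip
j=3: 2≤2, i=1, swap(1,3) ⇒ 2 2 6 3 6 6 2 3 3 2
j=4: 6>2, skip
j=5: 6>2, skip
j=6: 2≤2, i=2, swap(2,6) ⇒ 2 2 2 3 6 6 6 3 3 2
j=7: 3>2, skip
j=8: 3>2, skip
swap(3,9) ⇒ 2 2 2 2 6 6 6 3 3 3; return 3

2 2 2 2 6 6 6 3 3 3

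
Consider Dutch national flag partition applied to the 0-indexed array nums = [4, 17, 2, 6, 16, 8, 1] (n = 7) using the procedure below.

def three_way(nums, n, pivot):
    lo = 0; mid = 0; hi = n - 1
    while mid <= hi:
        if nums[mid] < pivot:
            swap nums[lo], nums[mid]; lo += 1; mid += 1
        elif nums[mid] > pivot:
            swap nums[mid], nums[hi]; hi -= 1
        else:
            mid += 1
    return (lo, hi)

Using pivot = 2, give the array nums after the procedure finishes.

pivot = 2; lo=0, mid=0, hi=6
nums[mid]=4>2: swap nums[0],nums[6]; hi=5 → [1, 17, 2, 6, 16, 8, 4]
nums[mid]=1<2: swap nums[0],nums[0]; lo=1,mid=1 → [1, 17, 2, 6, 16, 8, 4]
nums[mid]=17>2: swap nums[1],nums[5]; hi=4 → [1, 8, 2, 6, 16, 17, 4]
nums[mid]=8>2: swap nums[1],nums[4]; hi=3 → [1, 16, 2, 6, 8, 17, 4]
nums[mid]=16>2: swap nums[1],nums[3]; hi=2 → [1, 6, 2, 16, 8, 17, 4]
nums[mid]=6>2: swap nums[1],nums[2]; hi=1 → [1, 2, 6, 16, 8, 17, 4]
nums[mid]=2=2: mid=2
end: lo=1, hi=1; nums = [1, 2, 6, 16, 8, 17, 4]

[1, 2, 6, 16, 8, 17, 4]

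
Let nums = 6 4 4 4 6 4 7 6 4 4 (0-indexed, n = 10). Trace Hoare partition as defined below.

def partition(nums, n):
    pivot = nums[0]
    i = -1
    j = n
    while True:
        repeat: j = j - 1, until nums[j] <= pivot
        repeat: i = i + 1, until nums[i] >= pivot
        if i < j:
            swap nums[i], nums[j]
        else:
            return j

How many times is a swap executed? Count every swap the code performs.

3

pivot = nums[0] = 6; i = -1, j = 10
j→9 (nums[9]=4≤6), i→0 (nums[0]=6≥6); i<j, swap → 4 4 4 4 6 4 7 6 4 6
j→8 (nums[8]=4≤6), i→4 (nums[4]=6≥6); i<j, swap → 4 4 4 4 4 4 7 6 6 6
j→7 (nums[7]=6≤6), i→6 (nums[6]=7≥6); i<j, swap → 4 4 4 4 4 4 6 7 6 6
j→6, i→7; i≥j, return j=6. nums = 4 4 4 4 4 4 6 7 6 6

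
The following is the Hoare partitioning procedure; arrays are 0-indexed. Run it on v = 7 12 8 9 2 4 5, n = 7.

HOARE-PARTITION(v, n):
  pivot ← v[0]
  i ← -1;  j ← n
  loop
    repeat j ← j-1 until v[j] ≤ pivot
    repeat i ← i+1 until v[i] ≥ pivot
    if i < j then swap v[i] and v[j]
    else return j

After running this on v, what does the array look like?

pivot=7
j stops at 6 (5), i stops at 0 (7); swap ⇒ 5 12 8 9 2 4 7
j stops at 5 (4), i stops at 1 (12); swap ⇒ 5 4 8 9 2 12 7
j stops at 4 (2), i stops at 2 (8); swap ⇒ 5 4 2 9 8 12 7
j stops at 2, i stops at 3; i≥j ⇒ return 2. v=5 4 2 9 8 12 7

5 4 2 9 8 12 7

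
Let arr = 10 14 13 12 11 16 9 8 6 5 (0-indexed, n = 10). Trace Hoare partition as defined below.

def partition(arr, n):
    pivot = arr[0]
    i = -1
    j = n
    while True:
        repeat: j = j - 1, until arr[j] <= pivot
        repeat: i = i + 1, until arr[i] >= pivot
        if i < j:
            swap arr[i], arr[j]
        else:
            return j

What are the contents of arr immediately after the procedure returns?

5 6 8 9 11 16 12 13 14 10

pivot = arr[0] = 10; i = -1, j = 10
j→9 (arr[9]=5≤10), i→0 (arr[0]=10≥10); i<j, swap → 5 14 13 12 11 16 9 8 6 10
j→8 (arr[8]=6≤10), i→1 (arr[1]=14≥10); i<j, swap → 5 6 13 12 11 16 9 8 14 10
j→7 (arr[7]=8≤10), i→2 (arr[2]=13≥10); i<j, swap → 5 6 8 12 11 16 9 13 14 10
j→6 (arr[6]=9≤10), i→3 (arr[3]=12≥10); i<j, swap → 5 6 8 9 11 16 12 13 14 10
j→3, i→4; i≥j, return j=3. arr = 5 6 8 9 11 16 12 13 14 10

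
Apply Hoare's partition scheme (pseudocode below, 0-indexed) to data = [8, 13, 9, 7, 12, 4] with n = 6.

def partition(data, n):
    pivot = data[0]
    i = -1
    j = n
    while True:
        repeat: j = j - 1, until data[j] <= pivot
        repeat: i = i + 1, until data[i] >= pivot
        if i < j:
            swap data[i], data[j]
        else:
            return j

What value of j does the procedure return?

1

pivot=8
j stops at 5 (4), i stops at 0 (8); swap ⇒ [4, 13, 9, 7, 12, 8]
j stops at 3 (7), i stops at 1 (13); swap ⇒ [4, 7, 9, 13, 12, 8]
j stops at 1, i stops at 2; i≥j ⇒ return 1. data=[4, 7, 9, 13, 12, 8]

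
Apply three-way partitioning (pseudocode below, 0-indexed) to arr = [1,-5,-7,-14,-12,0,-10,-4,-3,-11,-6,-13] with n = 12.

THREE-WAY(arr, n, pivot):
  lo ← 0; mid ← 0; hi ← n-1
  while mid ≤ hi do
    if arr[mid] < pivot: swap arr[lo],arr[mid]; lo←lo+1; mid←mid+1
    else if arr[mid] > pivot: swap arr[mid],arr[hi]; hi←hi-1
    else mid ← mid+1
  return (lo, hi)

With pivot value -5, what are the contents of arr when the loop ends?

[-13,-7,-14,-12,-6,-10,-11,-5,-3,-4,0,1]

pivot = -5; lo=0, mid=0, hi=11
arr[mid]=1>-5: swap arr[0],arr[11]; hi=10 → [-13,-5,-7,-14,-12,0,-10,-4,-3,-11,-6,1]
arr[mid]=-13<-5: swap arr[0],arr[0]; lo=1,mid=1 → [-13,-5,-7,-14,-12,0,-10,-4,-3,-11,-6,1]
arr[mid]=-5=-5: mid=2
arr[mid]=-7<-5: swap arr[1],arr[2]; lo=2,mid=3 → [-13,-7,-5,-14,-12,0,-10,-4,-3,-11,-6,1]
arr[mid]=-14<-5: swap arr[2],arr[3]; lo=3,mid=4 → [-13,-7,-14,-5,-12,0,-10,-4,-3,-11,-6,1]
arr[mid]=-12<-5: swap arr[3],arr[4]; lo=4,mid=5 → [-13,-7,-14,-12,-5,0,-10,-4,-3,-11,-6,1]
arr[mid]=0>-5: swap arr[5],arr[10]; hi=9 → [-13,-7,-14,-12,-5,-6,-10,-4,-3,-11,0,1]
arr[mid]=-6<-5: swap arr[4],arr[5]; lo=5,mid=6 → [-13,-7,-14,-12,-6,-5,-10,-4,-3,-11,0,1]
arr[mid]=-10<-5: swap arr[5],arr[6]; lo=6,mid=7 → [-13,-7,-14,-12,-6,-10,-5,-4,-3,-11,0,1]
arr[mid]=-4>-5: swap arr[7],arr[9]; hi=8 → [-13,-7,-14,-12,-6,-10,-5,-11,-3,-4,0,1]
arr[mid]=-11<-5: swap arr[6],arr[7]; lo=7,mid=8 → [-13,-7,-14,-12,-6,-10,-11,-5,-3,-4,0,1]
arr[mid]=-3>-5: swap arr[8],arr[8]; hi=7 → [-13,-7,-14,-12,-6,-10,-11,-5,-3,-4,0,1]
end: lo=7, hi=7; arr = [-13,-7,-14,-12,-6,-10,-11,-5,-3,-4,0,1]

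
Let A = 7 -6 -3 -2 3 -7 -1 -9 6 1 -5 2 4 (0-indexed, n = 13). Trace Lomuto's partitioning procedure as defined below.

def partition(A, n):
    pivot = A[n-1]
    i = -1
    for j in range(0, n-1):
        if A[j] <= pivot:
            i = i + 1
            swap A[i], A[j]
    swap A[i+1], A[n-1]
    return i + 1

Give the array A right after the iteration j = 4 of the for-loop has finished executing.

pivot=4, i=-1
j=0: 7>4, skip
j=1: -6≤4, i=0, swap(0,1) ⇒ -6 7 -3 -2 3 -7 -1 -9 6 1 -5 2 4
j=2: -3≤4, i=1, swap(1,2) ⇒ -6 -3 7 -2 3 -7 -1 -9 6 1 -5 2 4
j=3: -2≤4, i=2, swap(2,3) ⇒ -6 -3 -2 7 3 -7 -1 -9 6 1 -5 2 4
j=4: 3≤4, i=3, swap(3,4) ⇒ -6 -3 -2 3 7 -7 -1 -9 6 1 -5 2 4
(after j=4) A = -6 -3 -2 3 7 -7 -1 -9 6 1 -5 2 4

-6 -3 -2 3 7 -7 -1 -9 6 1 -5 2 4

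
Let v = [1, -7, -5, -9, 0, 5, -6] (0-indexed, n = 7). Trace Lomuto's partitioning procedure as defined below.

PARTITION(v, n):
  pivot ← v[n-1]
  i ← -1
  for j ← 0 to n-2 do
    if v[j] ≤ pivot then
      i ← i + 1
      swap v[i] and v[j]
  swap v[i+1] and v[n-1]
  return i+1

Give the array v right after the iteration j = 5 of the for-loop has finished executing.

pivot = v[6] = -6; i = -1
j=0: v[0]=1 > -6 → no swap
j=1: v[1]=-7 ≤ -6 → i=0, swap v[0],v[1] → [-7, 1, -5, -9, 0, 5, -6]
j=2: v[2]=-5 > -6 → no swap
j=3: v[3]=-9 ≤ -6 → i=1, swap v[1],v[3] → [-7, -9, -5, 1, 0, 5, -6]
j=4: v[4]=0 > -6 → no swap
j=5: v[5]=5 > -6 → no swap
(after j=5) v = [-7, -9, -5, 1, 0, 5, -6]

[-7, -9, -5, 1, 0, 5, -6]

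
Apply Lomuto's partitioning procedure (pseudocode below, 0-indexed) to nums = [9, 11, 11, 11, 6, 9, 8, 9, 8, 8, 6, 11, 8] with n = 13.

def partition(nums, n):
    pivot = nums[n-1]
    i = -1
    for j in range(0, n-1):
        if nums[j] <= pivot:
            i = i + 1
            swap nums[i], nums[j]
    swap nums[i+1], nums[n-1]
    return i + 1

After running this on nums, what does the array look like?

[6, 8, 8, 8, 6, 8, 11, 9, 11, 11, 9, 11, 9]

pivot=8, i=-1
j=0: 9>8, skip
j=1: 11>8, skip
j=2: 11>8, skip
j=3: 11>8, skip
j=4: 6≤8, i=0, swap(0,4) ⇒ [6, 11, 11, 11, 9, 9, 8, 9, 8, 8, 6, 11, 8]
j=5: 9>8, skip
j=6: 8≤8, i=1, swap(1,6) ⇒ [6, 8, 11, 11, 9, 9, 11, 9, 8, 8, 6, 11, 8]
j=7: 9>8, skip
j=8: 8≤8, i=2, swap(2,8) ⇒ [6, 8, 8, 11, 9, 9, 11, 9, 11, 8, 6, 11, 8]
j=9: 8≤8, i=3, swap(3,9) ⇒ [6, 8, 8, 8, 9, 9, 11, 9, 11, 11, 6, 11, 8]
j=10: 6≤8, i=4, swap(4,10) ⇒ [6, 8, 8, 8, 6, 9, 11, 9, 11, 11, 9, 11, 8]
j=11: 11>8, skip
swap(5,12) ⇒ [6, 8, 8, 8, 6, 8, 11, 9, 11, 11, 9, 11, 9]; return 5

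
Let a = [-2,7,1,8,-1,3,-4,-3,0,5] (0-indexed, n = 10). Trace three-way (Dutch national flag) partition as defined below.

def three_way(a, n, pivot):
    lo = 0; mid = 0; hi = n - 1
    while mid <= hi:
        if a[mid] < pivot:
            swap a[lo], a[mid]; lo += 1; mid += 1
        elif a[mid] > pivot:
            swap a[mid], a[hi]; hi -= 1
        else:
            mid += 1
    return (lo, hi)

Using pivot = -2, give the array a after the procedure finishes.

[-3,-4,-2,-1,3,8,1,0,5,7]

lo=0 mid=0 hi=9
-2=-2: mid=1
7>-2: swap(1,9), hi=8 ⇒ [-2,5,1,8,-1,3,-4,-3,0,7]
5>-2: swap(1,8), hi=7 ⇒ [-2,0,1,8,-1,3,-4,-3,5,7]
0>-2: swap(1,7), hi=6 ⇒ [-2,-3,1,8,-1,3,-4,0,5,7]
-3<-2: swap(0,1), lo=1 mid=2 ⇒ [-3,-2,1,8,-1,3,-4,0,5,7]
1>-2: swap(2,6), hi=5 ⇒ [-3,-2,-4,8,-1,3,1,0,5,7]
-4<-2: swap(1,2), lo=2 mid=3 ⇒ [-3,-4,-2,8,-1,3,1,0,5,7]
8>-2: swap(3,5), hi=4 ⇒ [-3,-4,-2,3,-1,8,1,0,5,7]
3>-2: swap(3,4), hi=3 ⇒ [-3,-4,-2,-1,3,8,1,0,5,7]
-1>-2: swap(3,3), hi=2 ⇒ [-3,-4,-2,-1,3,8,1,0,5,7]
done. lo=2 hi=2; a=[-3,-4,-2,-1,3,8,1,0,5,7]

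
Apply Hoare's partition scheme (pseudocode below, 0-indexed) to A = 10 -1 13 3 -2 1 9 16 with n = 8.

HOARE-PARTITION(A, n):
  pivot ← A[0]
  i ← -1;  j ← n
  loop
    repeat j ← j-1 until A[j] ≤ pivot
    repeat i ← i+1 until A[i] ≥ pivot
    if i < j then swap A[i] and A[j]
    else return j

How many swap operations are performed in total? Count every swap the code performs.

pivot = A[0] = 10; i = -1, j = 8
j→6 (A[6]=9≤10), i→0 (A[0]=10≥10); i<j, swap → 9 -1 13 3 -2 1 10 16
j→5 (A[5]=1≤10), i→2 (A[2]=13≥10); i<j, swap → 9 -1 1 3 -2 13 10 16
j→4, i→5; i≥j, return j=4. A = 9 -1 1 3 -2 13 10 16

2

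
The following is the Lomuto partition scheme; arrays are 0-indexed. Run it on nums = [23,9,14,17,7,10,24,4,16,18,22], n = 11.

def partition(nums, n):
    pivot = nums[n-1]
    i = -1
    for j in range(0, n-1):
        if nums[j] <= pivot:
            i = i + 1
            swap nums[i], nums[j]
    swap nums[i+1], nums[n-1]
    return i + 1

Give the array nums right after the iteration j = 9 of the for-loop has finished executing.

[9,14,17,7,10,4,16,18,24,23,22]

pivot=22, i=-1
j=0: 23>22, skip
j=1: 9≤22, i=0, swap(0,1) ⇒ [9,23,14,17,7,10,24,4,16,18,22]
j=2: 14≤22, i=1, swap(1,2) ⇒ [9,14,23,17,7,10,24,4,16,18,22]
j=3: 17≤22, i=2, swap(2,3) ⇒ [9,14,17,23,7,10,24,4,16,18,22]
j=4: 7≤22, i=3, swap(3,4) ⇒ [9,14,17,7,23,10,24,4,16,18,22]
j=5: 10≤22, i=4, swap(4,5) ⇒ [9,14,17,7,10,23,24,4,16,18,22]
j=6: 24>22, skip
j=7: 4≤22, i=5, swap(5,7) ⇒ [9,14,17,7,10,4,24,23,16,18,22]
j=8: 16≤22, i=6, swap(6,8) ⇒ [9,14,17,7,10,4,16,23,24,18,22]
j=9: 18≤22, i=7, swap(7,9) ⇒ [9,14,17,7,10,4,16,18,24,23,22]
(after j=9) nums = [9,14,17,7,10,4,16,18,24,23,22]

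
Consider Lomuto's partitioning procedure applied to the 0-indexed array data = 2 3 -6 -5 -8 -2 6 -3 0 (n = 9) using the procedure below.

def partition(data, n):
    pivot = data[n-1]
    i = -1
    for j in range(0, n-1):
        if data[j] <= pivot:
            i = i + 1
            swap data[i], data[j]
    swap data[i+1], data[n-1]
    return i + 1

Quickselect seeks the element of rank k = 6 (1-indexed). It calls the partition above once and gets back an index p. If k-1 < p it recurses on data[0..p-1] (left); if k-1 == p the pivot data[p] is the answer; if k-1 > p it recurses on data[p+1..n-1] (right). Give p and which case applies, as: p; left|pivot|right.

pivot=0, i=-1
j=0: 2>0, skip
j=1: 3>0, skip
j=2: -6≤0, i=0, swap(0,2) ⇒ -6 3 2 -5 -8 -2 6 -3 0
j=3: -5≤0, i=1, swap(1,3) ⇒ -6 -5 2 3 -8 -2 6 -3 0
j=4: -8≤0, i=2, swap(2,4) ⇒ -6 -5 -8 3 2 -2 6 -3 0
j=5: -2≤0, i=3, swap(3,5) ⇒ -6 -5 -8 -2 2 3 6 -3 0
j=6: 6>0, skip
j=7: -3≤0, i=4, swap(4,7) ⇒ -6 -5 -8 -2 -3 3 6 2 0
swap(5,8) ⇒ -6 -5 -8 -2 -3 0 6 2 3; return 5
p = 5; k-1 = 5 == 5 ⇒ pivot

5; pivot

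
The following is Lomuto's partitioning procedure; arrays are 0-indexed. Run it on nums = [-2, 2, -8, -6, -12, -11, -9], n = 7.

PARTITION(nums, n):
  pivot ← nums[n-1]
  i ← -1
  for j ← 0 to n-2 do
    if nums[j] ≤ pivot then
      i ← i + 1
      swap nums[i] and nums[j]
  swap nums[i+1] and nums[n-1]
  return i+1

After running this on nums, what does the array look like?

[-12, -11, -9, -6, -2, 2, -8]

pivot = nums[6] = -9; i = -1
j=0: nums[0]=-2 > -9 → no swap
j=1: nums[1]=2 > -9 → no swap
j=2: nums[2]=-8 > -9 → no swap
j=3: nums[3]=-6 > -9 → no swap
j=4: nums[4]=-12 ≤ -9 → i=0, swap nums[0],nums[4] → [-12, 2, -8, -6, -2, -11, -9]
j=5: nums[5]=-11 ≤ -9 → i=1, swap nums[1],nums[5] → [-12, -11, -8, -6, -2, 2, -9]
final swap nums[2],nums[6] → [-12, -11, -9, -6, -2, 2, -8]; return 2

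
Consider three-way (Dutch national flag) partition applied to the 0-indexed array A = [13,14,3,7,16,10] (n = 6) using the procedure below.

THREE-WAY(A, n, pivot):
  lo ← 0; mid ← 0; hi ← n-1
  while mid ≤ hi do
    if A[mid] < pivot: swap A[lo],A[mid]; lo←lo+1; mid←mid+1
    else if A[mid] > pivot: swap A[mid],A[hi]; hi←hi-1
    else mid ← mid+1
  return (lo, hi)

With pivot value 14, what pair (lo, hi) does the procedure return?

(4, 4)

pivot = 14; lo=0, mid=0, hi=5
A[mid]=13<14: swap A[0],A[0]; lo=1,mid=1 → [13,14,3,7,16,10]
A[mid]=14=14: mid=2
A[mid]=3<14: swap A[1],A[2]; lo=2,mid=3 → [13,3,14,7,16,10]
A[mid]=7<14: swap A[2],A[3]; lo=3,mid=4 → [13,3,7,14,16,10]
A[mid]=16>14: swap A[4],A[5]; hi=4 → [13,3,7,14,10,16]
A[mid]=10<14: swap A[3],A[4]; lo=4,mid=5 → [13,3,7,10,14,16]
end: lo=4, hi=4; A = [13,3,7,10,14,16]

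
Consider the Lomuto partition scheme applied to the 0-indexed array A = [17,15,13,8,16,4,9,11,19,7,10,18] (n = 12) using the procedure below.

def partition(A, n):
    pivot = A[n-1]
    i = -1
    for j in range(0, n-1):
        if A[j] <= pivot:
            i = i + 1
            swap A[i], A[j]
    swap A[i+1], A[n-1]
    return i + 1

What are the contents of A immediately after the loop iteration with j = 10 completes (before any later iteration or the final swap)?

pivot=18, i=-1
j=0: 17≤18, i=0, swap(0,0) ⇒ [17,15,13,8,16,4,9,11,19,7,10,18]
j=1: 15≤18, i=1, swap(1,1) ⇒ [17,15,13,8,16,4,9,11,19,7,10,18]
j=2: 13≤18, i=2, swap(2,2) ⇒ [17,15,13,8,16,4,9,11,19,7,10,18]
j=3: 8≤18, i=3, swap(3,3) ⇒ [17,15,13,8,16,4,9,11,19,7,10,18]
j=4: 16≤18, i=4, swap(4,4) ⇒ [17,15,13,8,16,4,9,11,19,7,10,18]
j=5: 4≤18, i=5, swap(5,5) ⇒ [17,15,13,8,16,4,9,11,19,7,10,18]
j=6: 9≤18, i=6, swap(6,6) ⇒ [17,15,13,8,16,4,9,11,19,7,10,18]
j=7: 11≤18, i=7, swap(7,7) ⇒ [17,15,13,8,16,4,9,11,19,7,10,18]
j=8: 19>18, skip
j=9: 7≤18, i=8, swap(8,9) ⇒ [17,15,13,8,16,4,9,11,7,19,10,18]
j=10: 10≤18, i=9, swap(9,10) ⇒ [17,15,13,8,16,4,9,11,7,10,19,18]
(after j=10) A = [17,15,13,8,16,4,9,11,7,10,19,18]

[17,15,13,8,16,4,9,11,7,10,19,18]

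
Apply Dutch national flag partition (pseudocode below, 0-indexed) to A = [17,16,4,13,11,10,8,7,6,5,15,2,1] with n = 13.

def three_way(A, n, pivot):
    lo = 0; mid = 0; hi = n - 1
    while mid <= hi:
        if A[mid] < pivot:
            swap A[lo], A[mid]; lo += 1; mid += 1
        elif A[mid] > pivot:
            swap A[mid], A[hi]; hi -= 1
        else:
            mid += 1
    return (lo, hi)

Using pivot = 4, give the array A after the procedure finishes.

[1,2,4,11,10,8,7,6,5,15,13,16,17]

lo=0 mid=0 hi=12
17>4: swap(0,12), hi=11 ⇒ [1,16,4,13,11,10,8,7,6,5,15,2,17]
1<4: swap(0,0), lo=1 mid=1 ⇒ [1,16,4,13,11,10,8,7,6,5,15,2,17]
16>4: swap(1,11), hi=10 ⇒ [1,2,4,13,11,10,8,7,6,5,15,16,17]
2<4: swap(1,1), lo=2 mid=2 ⇒ [1,2,4,13,11,10,8,7,6,5,15,16,17]
4=4: mid=3
13>4: swap(3,10), hi=9 ⇒ [1,2,4,15,11,10,8,7,6,5,13,16,17]
15>4: swap(3,9), hi=8 ⇒ [1,2,4,5,11,10,8,7,6,15,13,16,17]
5>4: swap(3,8), hi=7 ⇒ [1,2,4,6,11,10,8,7,5,15,13,16,17]
6>4: swap(3,7), hi=6 ⇒ [1,2,4,7,11,10,8,6,5,15,13,16,17]
7>4: swap(3,6), hi=5 ⇒ [1,2,4,8,11,10,7,6,5,15,13,16,17]
8>4: swap(3,5), hi=4 ⇒ [1,2,4,10,11,8,7,6,5,15,13,16,17]
10>4: swap(3,4), hi=3 ⇒ [1,2,4,11,10,8,7,6,5,15,13,16,17]
11>4: swap(3,3), hi=2 ⇒ [1,2,4,11,10,8,7,6,5,15,13,16,17]
done. lo=2 hi=2; A=[1,2,4,11,10,8,7,6,5,15,13,16,17]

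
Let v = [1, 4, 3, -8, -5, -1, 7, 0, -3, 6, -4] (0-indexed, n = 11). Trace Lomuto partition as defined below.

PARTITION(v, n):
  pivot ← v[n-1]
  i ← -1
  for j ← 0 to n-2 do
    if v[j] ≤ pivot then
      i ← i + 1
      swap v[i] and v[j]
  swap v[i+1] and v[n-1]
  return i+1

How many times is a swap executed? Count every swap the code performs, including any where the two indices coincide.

pivot = v[10] = -4; i = -1
j=0: v[0]=1 > -4 → no swap
j=1: v[1]=4 > -4 → no swap
j=2: v[2]=3 > -4 → no swap
j=3: v[3]=-8 ≤ -4 → i=0, swap v[0],v[3] → [-8, 4, 3, 1, -5, -1, 7, 0, -3, 6, -4]
j=4: v[4]=-5 ≤ -4 → i=1, swap v[1],v[4] → [-8, -5, 3, 1, 4, -1, 7, 0, -3, 6, -4]
j=5: v[5]=-1 > -4 → no swap
j=6: v[6]=7 > -4 → no swap
j=7: v[7]=0 > -4 → no swap
j=8: v[8]=-3 > -4 → no swap
j=9: v[9]=6 > -4 → no swap
final swap v[2],v[10] → [-8, -5, -4, 1, 4, -1, 7, 0, -3, 6, 3]; return 2

3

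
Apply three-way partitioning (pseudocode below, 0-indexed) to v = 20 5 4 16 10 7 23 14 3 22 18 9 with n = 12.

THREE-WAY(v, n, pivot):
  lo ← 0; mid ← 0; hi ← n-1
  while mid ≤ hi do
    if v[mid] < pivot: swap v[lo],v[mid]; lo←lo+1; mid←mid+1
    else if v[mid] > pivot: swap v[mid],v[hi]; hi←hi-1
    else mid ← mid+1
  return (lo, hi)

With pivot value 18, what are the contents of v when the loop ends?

9 5 4 16 10 7 14 3 18 22 23 20

pivot = 18; lo=0, mid=0, hi=11
v[mid]=20>18: swap v[0],v[11]; hi=10 → 9 5 4 16 10 7 23 14 3 22 18 20
v[mid]=9<18: swap v[0],v[0]; lo=1,mid=1 → 9 5 4 16 10 7 23 14 3 22 18 20
v[mid]=5<18: swap v[1],v[1]; lo=2,mid=2 → 9 5 4 16 10 7 23 14 3 22 18 20
v[mid]=4<18: swap v[2],v[2]; lo=3,mid=3 → 9 5 4 16 10 7 23 14 3 22 18 20
v[mid]=16<18: swap v[3],v[3]; lo=4,mid=4 → 9 5 4 16 10 7 23 14 3 22 18 20
v[mid]=10<18: swap v[4],v[4]; lo=5,mid=5 → 9 5 4 16 10 7 23 14 3 22 18 20
v[mid]=7<18: swap v[5],v[5]; lo=6,mid=6 → 9 5 4 16 10 7 23 14 3 22 18 20
v[mid]=23>18: swap v[6],v[10]; hi=9 → 9 5 4 16 10 7 18 14 3 22 23 20
v[mid]=18=18: mid=7
v[mid]=14<18: swap v[6],v[7]; lo=7,mid=8 → 9 5 4 16 10 7 14 18 3 22 23 20
v[mid]=3<18: swap v[7],v[8]; lo=8,mid=9 → 9 5 4 16 10 7 14 3 18 22 23 20
v[mid]=22>18: swap v[9],v[9]; hi=8 → 9 5 4 16 10 7 14 3 18 22 23 20
end: lo=8, hi=8; v = 9 5 4 16 10 7 14 3 18 22 23 20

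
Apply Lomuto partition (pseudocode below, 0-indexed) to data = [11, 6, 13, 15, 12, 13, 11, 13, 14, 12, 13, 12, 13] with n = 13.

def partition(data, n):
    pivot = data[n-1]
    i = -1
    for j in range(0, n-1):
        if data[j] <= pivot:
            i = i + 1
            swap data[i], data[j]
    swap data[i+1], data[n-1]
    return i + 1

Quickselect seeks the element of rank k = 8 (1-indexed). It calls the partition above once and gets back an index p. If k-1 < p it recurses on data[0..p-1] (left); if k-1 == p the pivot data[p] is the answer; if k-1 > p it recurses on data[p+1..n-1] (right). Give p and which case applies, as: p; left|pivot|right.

pivot = data[12] = 13; i = -1
j=0: data[0]=11 ≤ 13 → i=0, swap data[0],data[0] (no change) → [11, 6, 13, 15, 12, 13, 11, 13, 14, 12, 13, 12, 13]
j=1: data[1]=6 ≤ 13 → i=1, swap data[1],data[1] (no change) → [11, 6, 13, 15, 12, 13, 11, 13, 14, 12, 13, 12, 13]
j=2: data[2]=13 ≤ 13 → i=2, swap data[2],data[2] (no change) → [11, 6, 13, 15, 12, 13, 11, 13, 14, 12, 13, 12, 13]
j=3: data[3]=15 > 13 → no swap
j=4: data[4]=12 ≤ 13 → i=3, swap data[3],data[4] → [11, 6, 13, 12, 15, 13, 11, 13, 14, 12, 13, 12, 13]
j=5: data[5]=13 ≤ 13 → i=4, swap data[4],data[5] → [11, 6, 13, 12, 13, 15, 11, 13, 14, 12, 13, 12, 13]
j=6: data[6]=11 ≤ 13 → i=5, swap data[5],data[6] → [11, 6, 13, 12, 13, 11, 15, 13, 14, 12, 13, 12, 13]
j=7: data[7]=13 ≤ 13 → i=6, swap data[6],data[7] → [11, 6, 13, 12, 13, 11, 13, 15, 14, 12, 13, 12, 13]
j=8: data[8]=14 > 13 → no swap
j=9: data[9]=12 ≤ 13 → i=7, swap data[7],data[9] → [11, 6, 13, 12, 13, 11, 13, 12, 14, 15, 13, 12, 13]
j=10: data[10]=13 ≤ 13 → i=8, swap data[8],data[10] → [11, 6, 13, 12, 13, 11, 13, 12, 13, 15, 14, 12, 13]
j=11: data[11]=12 ≤ 13 → i=9, swap data[9],data[11] → [11, 6, 13, 12, 13, 11, 13, 12, 13, 12, 14, 15, 13]
final swap data[10],data[12] → [11, 6, 13, 12, 13, 11, 13, 12, 13, 12, 13, 15, 14]; return 10
p = 10; k-1 = 7 < 10 ⇒ left

10; left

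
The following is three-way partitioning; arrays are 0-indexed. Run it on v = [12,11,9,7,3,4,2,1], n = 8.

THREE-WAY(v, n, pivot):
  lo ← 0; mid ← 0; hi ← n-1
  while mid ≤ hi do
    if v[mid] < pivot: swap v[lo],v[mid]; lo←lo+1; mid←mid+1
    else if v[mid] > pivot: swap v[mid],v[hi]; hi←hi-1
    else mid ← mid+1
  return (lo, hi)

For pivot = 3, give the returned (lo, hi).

(2, 2)

lo=0 mid=0 hi=7
12>3: swap(0,7), hi=6 ⇒ [1,11,9,7,3,4,2,12]
1<3: swap(0,0), lo=1 mid=1 ⇒ [1,11,9,7,3,4,2,12]
11>3: swap(1,6), hi=5 ⇒ [1,2,9,7,3,4,11,12]
2<3: swap(1,1), lo=2 mid=2 ⇒ [1,2,9,7,3,4,11,12]
9>3: swap(2,5), hi=4 ⇒ [1,2,4,7,3,9,11,12]
4>3: swap(2,4), hi=3 ⇒ [1,2,3,7,4,9,11,12]
3=3: mid=3
7>3: swap(3,3), hi=2 ⇒ [1,2,3,7,4,9,11,12]
done. lo=2 hi=2; v=[1,2,3,7,4,9,11,12]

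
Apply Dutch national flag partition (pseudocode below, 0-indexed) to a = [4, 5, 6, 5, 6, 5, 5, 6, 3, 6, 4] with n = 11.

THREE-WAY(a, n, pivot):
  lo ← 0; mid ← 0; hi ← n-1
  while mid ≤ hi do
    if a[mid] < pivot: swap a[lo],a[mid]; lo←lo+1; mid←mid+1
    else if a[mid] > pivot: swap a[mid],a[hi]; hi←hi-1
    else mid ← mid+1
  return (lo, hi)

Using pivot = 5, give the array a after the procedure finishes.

pivot = 5; lo=0, mid=0, hi=10
a[mid]=4<5: swap a[0],a[0]; lo=1,mid=1 → [4, 5, 6, 5, 6, 5, 5, 6, 3, 6, 4]
a[mid]=5=5: mid=2
a[mid]=6>5: swap a[2],a[10]; hi=9 → [4, 5, 4, 5, 6, 5, 5, 6, 3, 6, 6]
a[mid]=4<5: swap a[1],a[2]; lo=2,mid=3 → [4, 4, 5, 5, 6, 5, 5, 6, 3, 6, 6]
a[mid]=5=5: mid=4
a[mid]=6>5: swap a[4],a[9]; hi=8 → [4, 4, 5, 5, 6, 5, 5, 6, 3, 6, 6]
a[mid]=6>5: swap a[4],a[8]; hi=7 → [4, 4, 5, 5, 3, 5, 5, 6, 6, 6, 6]
a[mid]=3<5: swap a[2],a[4]; lo=3,mid=5 → [4, 4, 3, 5, 5, 5, 5, 6, 6, 6, 6]
a[mid]=5=5: mid=6
a[mid]=5=5: mid=7
a[mid]=6>5: swap a[7],a[7]; hi=6 → [4, 4, 3, 5, 5, 5, 5, 6, 6, 6, 6]
end: lo=3, hi=6; a = [4, 4, 3, 5, 5, 5, 5, 6, 6, 6, 6]

[4, 4, 3, 5, 5, 5, 5, 6, 6, 6, 6]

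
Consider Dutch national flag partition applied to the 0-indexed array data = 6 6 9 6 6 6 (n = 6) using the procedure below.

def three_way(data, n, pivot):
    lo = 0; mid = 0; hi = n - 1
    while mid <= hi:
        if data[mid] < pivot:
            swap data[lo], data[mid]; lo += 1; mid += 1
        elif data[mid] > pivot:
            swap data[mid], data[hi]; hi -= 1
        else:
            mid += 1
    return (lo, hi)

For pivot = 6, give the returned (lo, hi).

lo=0 mid=0 hi=5
6=6: mid=1
6=6: mid=2
9>6: swap(2,5), hi=4 ⇒ 6 6 6 6 6 9
6=6: mid=3
6=6: mid=4
6=6: mid=5
done. lo=0 hi=4; data=6 6 6 6 6 9

(0, 4)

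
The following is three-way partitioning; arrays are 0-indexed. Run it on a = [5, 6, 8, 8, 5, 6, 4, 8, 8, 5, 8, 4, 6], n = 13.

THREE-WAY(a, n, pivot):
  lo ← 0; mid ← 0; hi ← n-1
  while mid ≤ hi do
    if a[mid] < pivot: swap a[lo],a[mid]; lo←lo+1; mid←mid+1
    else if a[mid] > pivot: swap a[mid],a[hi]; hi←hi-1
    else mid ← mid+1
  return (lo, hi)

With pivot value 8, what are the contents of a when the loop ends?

[5, 6, 5, 6, 4, 5, 4, 6, 8, 8, 8, 8, 8]

pivot = 8; lo=0, mid=0, hi=12
a[mid]=5<8: swap a[0],a[0]; lo=1,mid=1 → [5, 6, 8, 8, 5, 6, 4, 8, 8, 5, 8, 4, 6]
a[mid]=6<8: swap a[1],a[1]; lo=2,mid=2 → [5, 6, 8, 8, 5, 6, 4, 8, 8, 5, 8, 4, 6]
a[mid]=8=8: mid=3
a[mid]=8=8: mid=4
a[mid]=5<8: swap a[2],a[4]; lo=3,mid=5 → [5, 6, 5, 8, 8, 6, 4, 8, 8, 5, 8, 4, 6]
a[mid]=6<8: swap a[3],a[5]; lo=4,mid=6 → [5, 6, 5, 6, 8, 8, 4, 8, 8, 5, 8, 4, 6]
a[mid]=4<8: swap a[4],a[6]; lo=5,mid=7 → [5, 6, 5, 6, 4, 8, 8, 8, 8, 5, 8, 4, 6]
a[mid]=8=8: mid=8
a[mid]=8=8: mid=9
a[mid]=5<8: swap a[5],a[9]; lo=6,mid=10 → [5, 6, 5, 6, 4, 5, 8, 8, 8, 8, 8, 4, 6]
a[mid]=8=8: mid=11
a[mid]=4<8: swap a[6],a[11]; lo=7,mid=12 → [5, 6, 5, 6, 4, 5, 4, 8, 8, 8, 8, 8, 6]
a[mid]=6<8: swap a[7],a[12]; lo=8,mid=13 → [5, 6, 5, 6, 4, 5, 4, 6, 8, 8, 8, 8, 8]
end: lo=8, hi=12; a = [5, 6, 5, 6, 4, 5, 4, 6, 8, 8, 8, 8, 8]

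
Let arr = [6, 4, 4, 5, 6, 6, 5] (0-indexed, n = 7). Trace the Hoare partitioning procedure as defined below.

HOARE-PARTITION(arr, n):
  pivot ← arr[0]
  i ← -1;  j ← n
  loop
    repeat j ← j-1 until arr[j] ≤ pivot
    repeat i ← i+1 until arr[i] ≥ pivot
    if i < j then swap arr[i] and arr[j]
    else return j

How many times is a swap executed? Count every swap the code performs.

2

pivot = arr[0] = 6; i = -1, j = 7
j→6 (arr[6]=5≤6), i→0 (arr[0]=6≥6); i<j, swap → [5, 4, 4, 5, 6, 6, 6]
j→5 (arr[5]=6≤6), i→4 (arr[4]=6≥6); i<j, swap → [5, 4, 4, 5, 6, 6, 6]
j→4, i→5; i≥j, return j=4. arr = [5, 4, 4, 5, 6, 6, 6]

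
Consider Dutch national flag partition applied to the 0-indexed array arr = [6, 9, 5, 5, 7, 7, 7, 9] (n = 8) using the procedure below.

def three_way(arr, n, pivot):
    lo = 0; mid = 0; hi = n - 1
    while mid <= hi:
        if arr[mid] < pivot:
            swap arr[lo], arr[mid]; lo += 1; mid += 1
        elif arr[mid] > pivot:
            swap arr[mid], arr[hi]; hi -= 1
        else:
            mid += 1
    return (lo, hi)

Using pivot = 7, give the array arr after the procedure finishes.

[6, 5, 5, 7, 7, 7, 9, 9]

lo=0 mid=0 hi=7
6<7: swap(0,0), lo=1 mid=1 ⇒ [6, 9, 5, 5, 7, 7, 7, 9]
9>7: swap(1,7), hi=6 ⇒ [6, 9, 5, 5, 7, 7, 7, 9]
9>7: swap(1,6), hi=5 ⇒ [6, 7, 5, 5, 7, 7, 9, 9]
7=7: mid=2
5<7: swap(1,2), lo=2 mid=3 ⇒ [6, 5, 7, 5, 7, 7, 9, 9]
5<7: swap(2,3), lo=3 mid=4 ⇒ [6, 5, 5, 7, 7, 7, 9, 9]
7=7: mid=5
7=7: mid=6
done. lo=3 hi=5; arr=[6, 5, 5, 7, 7, 7, 9, 9]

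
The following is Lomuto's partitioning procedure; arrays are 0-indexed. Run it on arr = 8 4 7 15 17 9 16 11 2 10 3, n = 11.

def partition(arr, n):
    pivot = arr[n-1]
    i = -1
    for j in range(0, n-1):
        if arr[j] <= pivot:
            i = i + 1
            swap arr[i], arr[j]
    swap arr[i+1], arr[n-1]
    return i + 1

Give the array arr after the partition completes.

2 3 7 15 17 9 16 11 8 10 4

pivot = arr[10] = 3; i = -1
j=0: arr[0]=8 > 3 → no swap
j=1: arr[1]=4 > 3 → no swap
j=2: arr[2]=7 > 3 → no swap
j=3: arr[3]=15 > 3 → no swap
j=4: arr[4]=17 > 3 → no swap
j=5: arr[5]=9 > 3 → no swap
j=6: arr[6]=16 > 3 → no swap
j=7: arr[7]=11 > 3 → no swap
j=8: arr[8]=2 ≤ 3 → i=0, swap arr[0],arr[8] → 2 4 7 15 17 9 16 11 8 10 3
j=9: arr[9]=10 > 3 → no swap
final swap arr[1],arr[10] → 2 3 7 15 17 9 16 11 8 10 4; return 1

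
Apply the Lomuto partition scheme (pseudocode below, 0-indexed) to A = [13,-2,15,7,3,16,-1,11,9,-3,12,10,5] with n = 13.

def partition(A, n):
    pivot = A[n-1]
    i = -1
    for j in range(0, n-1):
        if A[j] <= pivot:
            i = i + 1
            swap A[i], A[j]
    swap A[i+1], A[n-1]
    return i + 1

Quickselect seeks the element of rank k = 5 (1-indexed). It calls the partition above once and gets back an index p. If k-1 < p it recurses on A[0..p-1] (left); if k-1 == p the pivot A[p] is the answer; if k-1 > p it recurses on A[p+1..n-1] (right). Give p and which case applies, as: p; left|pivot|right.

pivot = A[12] = 5; i = -1
j=0: A[0]=13 > 5 → no swap
j=1: A[1]=-2 ≤ 5 → i=0, swap A[0],A[1] → [-2,13,15,7,3,16,-1,11,9,-3,12,10,5]
j=2: A[2]=15 > 5 → no swap
j=3: A[3]=7 > 5 → no swap
j=4: A[4]=3 ≤ 5 → i=1, swap A[1],A[4] → [-2,3,15,7,13,16,-1,11,9,-3,12,10,5]
j=5: A[5]=16 > 5 → no swap
j=6: A[6]=-1 ≤ 5 → i=2, swap A[2],A[6] → [-2,3,-1,7,13,16,15,11,9,-3,12,10,5]
j=7: A[7]=11 > 5 → no swap
j=8: A[8]=9 > 5 → no swap
j=9: A[9]=-3 ≤ 5 → i=3, swap A[3],A[9] → [-2,3,-1,-3,13,16,15,11,9,7,12,10,5]
j=10: A[10]=12 > 5 → no swap
j=11: A[11]=10 > 5 → no swap
final swap A[4],A[12] → [-2,3,-1,-3,5,16,15,11,9,7,12,10,13]; return 4
p = 4; k-1 = 4 == 4 ⇒ pivot

4; pivot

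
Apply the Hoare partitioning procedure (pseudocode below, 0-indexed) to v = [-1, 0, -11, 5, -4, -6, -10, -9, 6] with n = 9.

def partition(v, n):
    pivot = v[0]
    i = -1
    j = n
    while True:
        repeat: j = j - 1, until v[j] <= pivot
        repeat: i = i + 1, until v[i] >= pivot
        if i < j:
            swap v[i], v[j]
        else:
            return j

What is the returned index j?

4

pivot=-1
j stops at 7 (-9), i stops at 0 (-1); swap ⇒ [-9, 0, -11, 5, -4, -6, -10, -1, 6]
j stops at 6 (-10), i stops at 1 (0); swap ⇒ [-9, -10, -11, 5, -4, -6, 0, -1, 6]
j stops at 5 (-6), i stops at 3 (5); swap ⇒ [-9, -10, -11, -6, -4, 5, 0, -1, 6]
j stops at 4, i stops at 5; i≥j ⇒ return 4. v=[-9, -10, -11, -6, -4, 5, 0, -1, 6]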